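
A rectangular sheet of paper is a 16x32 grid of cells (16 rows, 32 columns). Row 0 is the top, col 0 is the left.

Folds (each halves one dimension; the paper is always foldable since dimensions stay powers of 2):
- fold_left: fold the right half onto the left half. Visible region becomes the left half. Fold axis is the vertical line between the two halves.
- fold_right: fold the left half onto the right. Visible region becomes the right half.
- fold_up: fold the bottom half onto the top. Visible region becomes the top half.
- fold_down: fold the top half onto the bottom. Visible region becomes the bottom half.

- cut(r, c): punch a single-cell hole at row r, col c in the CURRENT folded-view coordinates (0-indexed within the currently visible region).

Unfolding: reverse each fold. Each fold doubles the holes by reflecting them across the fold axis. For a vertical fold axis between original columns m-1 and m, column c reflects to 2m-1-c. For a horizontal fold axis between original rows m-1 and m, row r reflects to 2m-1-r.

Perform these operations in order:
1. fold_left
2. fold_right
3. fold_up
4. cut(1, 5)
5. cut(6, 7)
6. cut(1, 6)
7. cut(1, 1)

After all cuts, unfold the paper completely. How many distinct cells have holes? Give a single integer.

Answer: 32

Derivation:
Op 1 fold_left: fold axis v@16; visible region now rows[0,16) x cols[0,16) = 16x16
Op 2 fold_right: fold axis v@8; visible region now rows[0,16) x cols[8,16) = 16x8
Op 3 fold_up: fold axis h@8; visible region now rows[0,8) x cols[8,16) = 8x8
Op 4 cut(1, 5): punch at orig (1,13); cuts so far [(1, 13)]; region rows[0,8) x cols[8,16) = 8x8
Op 5 cut(6, 7): punch at orig (6,15); cuts so far [(1, 13), (6, 15)]; region rows[0,8) x cols[8,16) = 8x8
Op 6 cut(1, 6): punch at orig (1,14); cuts so far [(1, 13), (1, 14), (6, 15)]; region rows[0,8) x cols[8,16) = 8x8
Op 7 cut(1, 1): punch at orig (1,9); cuts so far [(1, 9), (1, 13), (1, 14), (6, 15)]; region rows[0,8) x cols[8,16) = 8x8
Unfold 1 (reflect across h@8): 8 holes -> [(1, 9), (1, 13), (1, 14), (6, 15), (9, 15), (14, 9), (14, 13), (14, 14)]
Unfold 2 (reflect across v@8): 16 holes -> [(1, 1), (1, 2), (1, 6), (1, 9), (1, 13), (1, 14), (6, 0), (6, 15), (9, 0), (9, 15), (14, 1), (14, 2), (14, 6), (14, 9), (14, 13), (14, 14)]
Unfold 3 (reflect across v@16): 32 holes -> [(1, 1), (1, 2), (1, 6), (1, 9), (1, 13), (1, 14), (1, 17), (1, 18), (1, 22), (1, 25), (1, 29), (1, 30), (6, 0), (6, 15), (6, 16), (6, 31), (9, 0), (9, 15), (9, 16), (9, 31), (14, 1), (14, 2), (14, 6), (14, 9), (14, 13), (14, 14), (14, 17), (14, 18), (14, 22), (14, 25), (14, 29), (14, 30)]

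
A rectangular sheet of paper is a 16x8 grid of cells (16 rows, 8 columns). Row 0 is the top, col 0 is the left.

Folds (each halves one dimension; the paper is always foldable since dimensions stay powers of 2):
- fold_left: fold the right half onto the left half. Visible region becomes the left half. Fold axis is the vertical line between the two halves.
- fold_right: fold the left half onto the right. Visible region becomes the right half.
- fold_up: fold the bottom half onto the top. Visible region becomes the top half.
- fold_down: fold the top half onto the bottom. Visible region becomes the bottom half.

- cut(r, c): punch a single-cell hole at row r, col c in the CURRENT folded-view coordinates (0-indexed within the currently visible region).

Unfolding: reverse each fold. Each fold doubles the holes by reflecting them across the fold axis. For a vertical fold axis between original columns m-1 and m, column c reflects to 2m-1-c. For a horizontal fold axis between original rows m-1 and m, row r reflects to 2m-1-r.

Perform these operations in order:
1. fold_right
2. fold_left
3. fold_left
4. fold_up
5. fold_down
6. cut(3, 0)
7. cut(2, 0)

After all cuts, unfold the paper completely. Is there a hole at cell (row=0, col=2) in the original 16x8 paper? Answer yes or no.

Op 1 fold_right: fold axis v@4; visible region now rows[0,16) x cols[4,8) = 16x4
Op 2 fold_left: fold axis v@6; visible region now rows[0,16) x cols[4,6) = 16x2
Op 3 fold_left: fold axis v@5; visible region now rows[0,16) x cols[4,5) = 16x1
Op 4 fold_up: fold axis h@8; visible region now rows[0,8) x cols[4,5) = 8x1
Op 5 fold_down: fold axis h@4; visible region now rows[4,8) x cols[4,5) = 4x1
Op 6 cut(3, 0): punch at orig (7,4); cuts so far [(7, 4)]; region rows[4,8) x cols[4,5) = 4x1
Op 7 cut(2, 0): punch at orig (6,4); cuts so far [(6, 4), (7, 4)]; region rows[4,8) x cols[4,5) = 4x1
Unfold 1 (reflect across h@4): 4 holes -> [(0, 4), (1, 4), (6, 4), (7, 4)]
Unfold 2 (reflect across h@8): 8 holes -> [(0, 4), (1, 4), (6, 4), (7, 4), (8, 4), (9, 4), (14, 4), (15, 4)]
Unfold 3 (reflect across v@5): 16 holes -> [(0, 4), (0, 5), (1, 4), (1, 5), (6, 4), (6, 5), (7, 4), (7, 5), (8, 4), (8, 5), (9, 4), (9, 5), (14, 4), (14, 5), (15, 4), (15, 5)]
Unfold 4 (reflect across v@6): 32 holes -> [(0, 4), (0, 5), (0, 6), (0, 7), (1, 4), (1, 5), (1, 6), (1, 7), (6, 4), (6, 5), (6, 6), (6, 7), (7, 4), (7, 5), (7, 6), (7, 7), (8, 4), (8, 5), (8, 6), (8, 7), (9, 4), (9, 5), (9, 6), (9, 7), (14, 4), (14, 5), (14, 6), (14, 7), (15, 4), (15, 5), (15, 6), (15, 7)]
Unfold 5 (reflect across v@4): 64 holes -> [(0, 0), (0, 1), (0, 2), (0, 3), (0, 4), (0, 5), (0, 6), (0, 7), (1, 0), (1, 1), (1, 2), (1, 3), (1, 4), (1, 5), (1, 6), (1, 7), (6, 0), (6, 1), (6, 2), (6, 3), (6, 4), (6, 5), (6, 6), (6, 7), (7, 0), (7, 1), (7, 2), (7, 3), (7, 4), (7, 5), (7, 6), (7, 7), (8, 0), (8, 1), (8, 2), (8, 3), (8, 4), (8, 5), (8, 6), (8, 7), (9, 0), (9, 1), (9, 2), (9, 3), (9, 4), (9, 5), (9, 6), (9, 7), (14, 0), (14, 1), (14, 2), (14, 3), (14, 4), (14, 5), (14, 6), (14, 7), (15, 0), (15, 1), (15, 2), (15, 3), (15, 4), (15, 5), (15, 6), (15, 7)]
Holes: [(0, 0), (0, 1), (0, 2), (0, 3), (0, 4), (0, 5), (0, 6), (0, 7), (1, 0), (1, 1), (1, 2), (1, 3), (1, 4), (1, 5), (1, 6), (1, 7), (6, 0), (6, 1), (6, 2), (6, 3), (6, 4), (6, 5), (6, 6), (6, 7), (7, 0), (7, 1), (7, 2), (7, 3), (7, 4), (7, 5), (7, 6), (7, 7), (8, 0), (8, 1), (8, 2), (8, 3), (8, 4), (8, 5), (8, 6), (8, 7), (9, 0), (9, 1), (9, 2), (9, 3), (9, 4), (9, 5), (9, 6), (9, 7), (14, 0), (14, 1), (14, 2), (14, 3), (14, 4), (14, 5), (14, 6), (14, 7), (15, 0), (15, 1), (15, 2), (15, 3), (15, 4), (15, 5), (15, 6), (15, 7)]

Answer: yes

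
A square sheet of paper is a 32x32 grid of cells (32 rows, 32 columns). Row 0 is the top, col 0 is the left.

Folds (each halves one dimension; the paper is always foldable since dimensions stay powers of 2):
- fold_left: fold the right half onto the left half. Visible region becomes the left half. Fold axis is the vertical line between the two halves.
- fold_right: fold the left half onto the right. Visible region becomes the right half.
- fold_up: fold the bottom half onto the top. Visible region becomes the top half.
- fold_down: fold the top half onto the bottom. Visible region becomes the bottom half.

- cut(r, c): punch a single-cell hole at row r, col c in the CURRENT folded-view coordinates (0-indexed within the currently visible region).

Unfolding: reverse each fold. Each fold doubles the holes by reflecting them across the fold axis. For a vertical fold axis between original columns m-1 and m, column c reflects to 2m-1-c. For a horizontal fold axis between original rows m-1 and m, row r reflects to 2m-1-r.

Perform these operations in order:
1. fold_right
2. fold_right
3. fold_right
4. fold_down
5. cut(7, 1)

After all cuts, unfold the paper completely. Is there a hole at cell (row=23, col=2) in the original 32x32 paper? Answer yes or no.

Answer: yes

Derivation:
Op 1 fold_right: fold axis v@16; visible region now rows[0,32) x cols[16,32) = 32x16
Op 2 fold_right: fold axis v@24; visible region now rows[0,32) x cols[24,32) = 32x8
Op 3 fold_right: fold axis v@28; visible region now rows[0,32) x cols[28,32) = 32x4
Op 4 fold_down: fold axis h@16; visible region now rows[16,32) x cols[28,32) = 16x4
Op 5 cut(7, 1): punch at orig (23,29); cuts so far [(23, 29)]; region rows[16,32) x cols[28,32) = 16x4
Unfold 1 (reflect across h@16): 2 holes -> [(8, 29), (23, 29)]
Unfold 2 (reflect across v@28): 4 holes -> [(8, 26), (8, 29), (23, 26), (23, 29)]
Unfold 3 (reflect across v@24): 8 holes -> [(8, 18), (8, 21), (8, 26), (8, 29), (23, 18), (23, 21), (23, 26), (23, 29)]
Unfold 4 (reflect across v@16): 16 holes -> [(8, 2), (8, 5), (8, 10), (8, 13), (8, 18), (8, 21), (8, 26), (8, 29), (23, 2), (23, 5), (23, 10), (23, 13), (23, 18), (23, 21), (23, 26), (23, 29)]
Holes: [(8, 2), (8, 5), (8, 10), (8, 13), (8, 18), (8, 21), (8, 26), (8, 29), (23, 2), (23, 5), (23, 10), (23, 13), (23, 18), (23, 21), (23, 26), (23, 29)]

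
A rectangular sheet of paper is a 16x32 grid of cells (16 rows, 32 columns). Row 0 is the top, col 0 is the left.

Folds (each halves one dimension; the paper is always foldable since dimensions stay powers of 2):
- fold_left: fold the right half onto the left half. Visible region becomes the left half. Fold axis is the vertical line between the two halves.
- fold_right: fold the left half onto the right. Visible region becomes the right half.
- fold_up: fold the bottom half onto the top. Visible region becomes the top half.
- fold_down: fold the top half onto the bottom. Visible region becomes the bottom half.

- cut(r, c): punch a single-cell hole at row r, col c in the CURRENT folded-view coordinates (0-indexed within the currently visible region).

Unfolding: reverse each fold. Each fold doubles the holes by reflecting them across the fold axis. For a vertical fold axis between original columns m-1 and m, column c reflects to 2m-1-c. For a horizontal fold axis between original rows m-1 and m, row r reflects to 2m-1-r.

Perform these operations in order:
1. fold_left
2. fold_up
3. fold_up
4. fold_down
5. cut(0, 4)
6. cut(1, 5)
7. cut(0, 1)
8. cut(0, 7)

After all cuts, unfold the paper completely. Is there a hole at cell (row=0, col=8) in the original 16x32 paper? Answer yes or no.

Answer: no

Derivation:
Op 1 fold_left: fold axis v@16; visible region now rows[0,16) x cols[0,16) = 16x16
Op 2 fold_up: fold axis h@8; visible region now rows[0,8) x cols[0,16) = 8x16
Op 3 fold_up: fold axis h@4; visible region now rows[0,4) x cols[0,16) = 4x16
Op 4 fold_down: fold axis h@2; visible region now rows[2,4) x cols[0,16) = 2x16
Op 5 cut(0, 4): punch at orig (2,4); cuts so far [(2, 4)]; region rows[2,4) x cols[0,16) = 2x16
Op 6 cut(1, 5): punch at orig (3,5); cuts so far [(2, 4), (3, 5)]; region rows[2,4) x cols[0,16) = 2x16
Op 7 cut(0, 1): punch at orig (2,1); cuts so far [(2, 1), (2, 4), (3, 5)]; region rows[2,4) x cols[0,16) = 2x16
Op 8 cut(0, 7): punch at orig (2,7); cuts so far [(2, 1), (2, 4), (2, 7), (3, 5)]; region rows[2,4) x cols[0,16) = 2x16
Unfold 1 (reflect across h@2): 8 holes -> [(0, 5), (1, 1), (1, 4), (1, 7), (2, 1), (2, 4), (2, 7), (3, 5)]
Unfold 2 (reflect across h@4): 16 holes -> [(0, 5), (1, 1), (1, 4), (1, 7), (2, 1), (2, 4), (2, 7), (3, 5), (4, 5), (5, 1), (5, 4), (5, 7), (6, 1), (6, 4), (6, 7), (7, 5)]
Unfold 3 (reflect across h@8): 32 holes -> [(0, 5), (1, 1), (1, 4), (1, 7), (2, 1), (2, 4), (2, 7), (3, 5), (4, 5), (5, 1), (5, 4), (5, 7), (6, 1), (6, 4), (6, 7), (7, 5), (8, 5), (9, 1), (9, 4), (9, 7), (10, 1), (10, 4), (10, 7), (11, 5), (12, 5), (13, 1), (13, 4), (13, 7), (14, 1), (14, 4), (14, 7), (15, 5)]
Unfold 4 (reflect across v@16): 64 holes -> [(0, 5), (0, 26), (1, 1), (1, 4), (1, 7), (1, 24), (1, 27), (1, 30), (2, 1), (2, 4), (2, 7), (2, 24), (2, 27), (2, 30), (3, 5), (3, 26), (4, 5), (4, 26), (5, 1), (5, 4), (5, 7), (5, 24), (5, 27), (5, 30), (6, 1), (6, 4), (6, 7), (6, 24), (6, 27), (6, 30), (7, 5), (7, 26), (8, 5), (8, 26), (9, 1), (9, 4), (9, 7), (9, 24), (9, 27), (9, 30), (10, 1), (10, 4), (10, 7), (10, 24), (10, 27), (10, 30), (11, 5), (11, 26), (12, 5), (12, 26), (13, 1), (13, 4), (13, 7), (13, 24), (13, 27), (13, 30), (14, 1), (14, 4), (14, 7), (14, 24), (14, 27), (14, 30), (15, 5), (15, 26)]
Holes: [(0, 5), (0, 26), (1, 1), (1, 4), (1, 7), (1, 24), (1, 27), (1, 30), (2, 1), (2, 4), (2, 7), (2, 24), (2, 27), (2, 30), (3, 5), (3, 26), (4, 5), (4, 26), (5, 1), (5, 4), (5, 7), (5, 24), (5, 27), (5, 30), (6, 1), (6, 4), (6, 7), (6, 24), (6, 27), (6, 30), (7, 5), (7, 26), (8, 5), (8, 26), (9, 1), (9, 4), (9, 7), (9, 24), (9, 27), (9, 30), (10, 1), (10, 4), (10, 7), (10, 24), (10, 27), (10, 30), (11, 5), (11, 26), (12, 5), (12, 26), (13, 1), (13, 4), (13, 7), (13, 24), (13, 27), (13, 30), (14, 1), (14, 4), (14, 7), (14, 24), (14, 27), (14, 30), (15, 5), (15, 26)]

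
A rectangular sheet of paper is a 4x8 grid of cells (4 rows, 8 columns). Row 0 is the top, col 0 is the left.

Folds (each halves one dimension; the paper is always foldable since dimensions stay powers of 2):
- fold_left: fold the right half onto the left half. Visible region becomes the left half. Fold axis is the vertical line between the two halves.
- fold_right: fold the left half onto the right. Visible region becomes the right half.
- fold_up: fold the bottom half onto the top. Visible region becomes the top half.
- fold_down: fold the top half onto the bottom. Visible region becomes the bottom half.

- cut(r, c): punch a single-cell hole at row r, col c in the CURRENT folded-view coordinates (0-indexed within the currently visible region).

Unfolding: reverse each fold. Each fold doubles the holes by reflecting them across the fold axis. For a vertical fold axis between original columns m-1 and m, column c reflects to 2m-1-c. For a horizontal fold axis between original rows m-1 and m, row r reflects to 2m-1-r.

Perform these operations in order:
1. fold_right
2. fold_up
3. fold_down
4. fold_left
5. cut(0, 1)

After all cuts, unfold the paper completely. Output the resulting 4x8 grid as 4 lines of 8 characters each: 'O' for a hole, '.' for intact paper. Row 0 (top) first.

Op 1 fold_right: fold axis v@4; visible region now rows[0,4) x cols[4,8) = 4x4
Op 2 fold_up: fold axis h@2; visible region now rows[0,2) x cols[4,8) = 2x4
Op 3 fold_down: fold axis h@1; visible region now rows[1,2) x cols[4,8) = 1x4
Op 4 fold_left: fold axis v@6; visible region now rows[1,2) x cols[4,6) = 1x2
Op 5 cut(0, 1): punch at orig (1,5); cuts so far [(1, 5)]; region rows[1,2) x cols[4,6) = 1x2
Unfold 1 (reflect across v@6): 2 holes -> [(1, 5), (1, 6)]
Unfold 2 (reflect across h@1): 4 holes -> [(0, 5), (0, 6), (1, 5), (1, 6)]
Unfold 3 (reflect across h@2): 8 holes -> [(0, 5), (0, 6), (1, 5), (1, 6), (2, 5), (2, 6), (3, 5), (3, 6)]
Unfold 4 (reflect across v@4): 16 holes -> [(0, 1), (0, 2), (0, 5), (0, 6), (1, 1), (1, 2), (1, 5), (1, 6), (2, 1), (2, 2), (2, 5), (2, 6), (3, 1), (3, 2), (3, 5), (3, 6)]

Answer: .OO..OO.
.OO..OO.
.OO..OO.
.OO..OO.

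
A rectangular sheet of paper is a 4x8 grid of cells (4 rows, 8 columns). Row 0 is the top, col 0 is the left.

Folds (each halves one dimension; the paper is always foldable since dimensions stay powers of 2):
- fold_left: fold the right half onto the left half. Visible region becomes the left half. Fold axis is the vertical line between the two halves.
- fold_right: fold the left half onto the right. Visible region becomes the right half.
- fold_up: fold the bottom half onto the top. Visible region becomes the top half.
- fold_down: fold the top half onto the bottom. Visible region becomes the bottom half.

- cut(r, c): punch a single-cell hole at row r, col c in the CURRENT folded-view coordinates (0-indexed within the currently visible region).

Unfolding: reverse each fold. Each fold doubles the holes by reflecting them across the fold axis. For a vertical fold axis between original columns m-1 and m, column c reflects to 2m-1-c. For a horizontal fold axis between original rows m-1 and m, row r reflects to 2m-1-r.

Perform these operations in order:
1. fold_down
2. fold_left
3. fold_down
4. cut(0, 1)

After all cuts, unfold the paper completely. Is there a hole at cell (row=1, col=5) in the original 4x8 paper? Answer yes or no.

Op 1 fold_down: fold axis h@2; visible region now rows[2,4) x cols[0,8) = 2x8
Op 2 fold_left: fold axis v@4; visible region now rows[2,4) x cols[0,4) = 2x4
Op 3 fold_down: fold axis h@3; visible region now rows[3,4) x cols[0,4) = 1x4
Op 4 cut(0, 1): punch at orig (3,1); cuts so far [(3, 1)]; region rows[3,4) x cols[0,4) = 1x4
Unfold 1 (reflect across h@3): 2 holes -> [(2, 1), (3, 1)]
Unfold 2 (reflect across v@4): 4 holes -> [(2, 1), (2, 6), (3, 1), (3, 6)]
Unfold 3 (reflect across h@2): 8 holes -> [(0, 1), (0, 6), (1, 1), (1, 6), (2, 1), (2, 6), (3, 1), (3, 6)]
Holes: [(0, 1), (0, 6), (1, 1), (1, 6), (2, 1), (2, 6), (3, 1), (3, 6)]

Answer: no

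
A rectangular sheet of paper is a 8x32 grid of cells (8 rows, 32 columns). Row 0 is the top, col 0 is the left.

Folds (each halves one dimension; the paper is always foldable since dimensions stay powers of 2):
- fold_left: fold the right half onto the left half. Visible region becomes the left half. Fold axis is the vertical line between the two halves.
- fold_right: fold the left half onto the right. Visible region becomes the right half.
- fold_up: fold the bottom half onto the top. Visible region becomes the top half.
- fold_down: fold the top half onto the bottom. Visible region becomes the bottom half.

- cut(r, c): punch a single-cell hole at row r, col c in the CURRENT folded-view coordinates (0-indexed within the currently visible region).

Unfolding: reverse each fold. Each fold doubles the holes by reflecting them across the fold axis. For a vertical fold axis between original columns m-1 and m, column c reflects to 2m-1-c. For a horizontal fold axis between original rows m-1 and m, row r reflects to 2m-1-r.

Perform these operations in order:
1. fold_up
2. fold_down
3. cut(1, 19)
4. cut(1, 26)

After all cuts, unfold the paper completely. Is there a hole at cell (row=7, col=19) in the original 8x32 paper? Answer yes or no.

Op 1 fold_up: fold axis h@4; visible region now rows[0,4) x cols[0,32) = 4x32
Op 2 fold_down: fold axis h@2; visible region now rows[2,4) x cols[0,32) = 2x32
Op 3 cut(1, 19): punch at orig (3,19); cuts so far [(3, 19)]; region rows[2,4) x cols[0,32) = 2x32
Op 4 cut(1, 26): punch at orig (3,26); cuts so far [(3, 19), (3, 26)]; region rows[2,4) x cols[0,32) = 2x32
Unfold 1 (reflect across h@2): 4 holes -> [(0, 19), (0, 26), (3, 19), (3, 26)]
Unfold 2 (reflect across h@4): 8 holes -> [(0, 19), (0, 26), (3, 19), (3, 26), (4, 19), (4, 26), (7, 19), (7, 26)]
Holes: [(0, 19), (0, 26), (3, 19), (3, 26), (4, 19), (4, 26), (7, 19), (7, 26)]

Answer: yes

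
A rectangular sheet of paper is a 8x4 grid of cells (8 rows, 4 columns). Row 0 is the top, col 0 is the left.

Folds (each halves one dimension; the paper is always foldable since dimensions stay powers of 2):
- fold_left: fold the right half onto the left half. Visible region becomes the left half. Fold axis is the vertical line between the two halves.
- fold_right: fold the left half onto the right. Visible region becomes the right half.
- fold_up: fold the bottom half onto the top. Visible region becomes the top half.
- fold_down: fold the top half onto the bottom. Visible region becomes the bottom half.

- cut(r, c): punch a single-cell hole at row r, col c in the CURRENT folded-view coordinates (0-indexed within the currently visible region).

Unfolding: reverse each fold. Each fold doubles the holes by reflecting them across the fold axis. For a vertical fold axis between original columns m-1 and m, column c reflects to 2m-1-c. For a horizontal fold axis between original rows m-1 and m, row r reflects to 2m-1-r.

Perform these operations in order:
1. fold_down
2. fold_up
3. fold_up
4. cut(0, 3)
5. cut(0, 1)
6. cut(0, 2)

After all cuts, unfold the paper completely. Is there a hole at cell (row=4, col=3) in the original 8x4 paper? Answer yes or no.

Op 1 fold_down: fold axis h@4; visible region now rows[4,8) x cols[0,4) = 4x4
Op 2 fold_up: fold axis h@6; visible region now rows[4,6) x cols[0,4) = 2x4
Op 3 fold_up: fold axis h@5; visible region now rows[4,5) x cols[0,4) = 1x4
Op 4 cut(0, 3): punch at orig (4,3); cuts so far [(4, 3)]; region rows[4,5) x cols[0,4) = 1x4
Op 5 cut(0, 1): punch at orig (4,1); cuts so far [(4, 1), (4, 3)]; region rows[4,5) x cols[0,4) = 1x4
Op 6 cut(0, 2): punch at orig (4,2); cuts so far [(4, 1), (4, 2), (4, 3)]; region rows[4,5) x cols[0,4) = 1x4
Unfold 1 (reflect across h@5): 6 holes -> [(4, 1), (4, 2), (4, 3), (5, 1), (5, 2), (5, 3)]
Unfold 2 (reflect across h@6): 12 holes -> [(4, 1), (4, 2), (4, 3), (5, 1), (5, 2), (5, 3), (6, 1), (6, 2), (6, 3), (7, 1), (7, 2), (7, 3)]
Unfold 3 (reflect across h@4): 24 holes -> [(0, 1), (0, 2), (0, 3), (1, 1), (1, 2), (1, 3), (2, 1), (2, 2), (2, 3), (3, 1), (3, 2), (3, 3), (4, 1), (4, 2), (4, 3), (5, 1), (5, 2), (5, 3), (6, 1), (6, 2), (6, 3), (7, 1), (7, 2), (7, 3)]
Holes: [(0, 1), (0, 2), (0, 3), (1, 1), (1, 2), (1, 3), (2, 1), (2, 2), (2, 3), (3, 1), (3, 2), (3, 3), (4, 1), (4, 2), (4, 3), (5, 1), (5, 2), (5, 3), (6, 1), (6, 2), (6, 3), (7, 1), (7, 2), (7, 3)]

Answer: yes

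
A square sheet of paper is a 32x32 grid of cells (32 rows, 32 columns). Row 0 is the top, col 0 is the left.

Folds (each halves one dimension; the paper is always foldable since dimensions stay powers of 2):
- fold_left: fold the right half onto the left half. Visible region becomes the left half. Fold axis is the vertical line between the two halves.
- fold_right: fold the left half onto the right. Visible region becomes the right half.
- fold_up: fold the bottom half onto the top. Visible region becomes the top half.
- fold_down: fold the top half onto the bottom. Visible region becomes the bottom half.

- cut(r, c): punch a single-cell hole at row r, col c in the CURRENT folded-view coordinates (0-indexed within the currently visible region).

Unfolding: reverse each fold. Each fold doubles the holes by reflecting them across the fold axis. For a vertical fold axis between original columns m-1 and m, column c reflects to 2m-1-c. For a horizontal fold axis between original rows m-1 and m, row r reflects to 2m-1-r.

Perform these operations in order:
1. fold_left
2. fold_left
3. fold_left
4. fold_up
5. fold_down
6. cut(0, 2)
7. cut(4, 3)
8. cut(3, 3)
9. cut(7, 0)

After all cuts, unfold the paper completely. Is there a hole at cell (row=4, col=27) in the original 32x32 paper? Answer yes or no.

Op 1 fold_left: fold axis v@16; visible region now rows[0,32) x cols[0,16) = 32x16
Op 2 fold_left: fold axis v@8; visible region now rows[0,32) x cols[0,8) = 32x8
Op 3 fold_left: fold axis v@4; visible region now rows[0,32) x cols[0,4) = 32x4
Op 4 fold_up: fold axis h@16; visible region now rows[0,16) x cols[0,4) = 16x4
Op 5 fold_down: fold axis h@8; visible region now rows[8,16) x cols[0,4) = 8x4
Op 6 cut(0, 2): punch at orig (8,2); cuts so far [(8, 2)]; region rows[8,16) x cols[0,4) = 8x4
Op 7 cut(4, 3): punch at orig (12,3); cuts so far [(8, 2), (12, 3)]; region rows[8,16) x cols[0,4) = 8x4
Op 8 cut(3, 3): punch at orig (11,3); cuts so far [(8, 2), (11, 3), (12, 3)]; region rows[8,16) x cols[0,4) = 8x4
Op 9 cut(7, 0): punch at orig (15,0); cuts so far [(8, 2), (11, 3), (12, 3), (15, 0)]; region rows[8,16) x cols[0,4) = 8x4
Unfold 1 (reflect across h@8): 8 holes -> [(0, 0), (3, 3), (4, 3), (7, 2), (8, 2), (11, 3), (12, 3), (15, 0)]
Unfold 2 (reflect across h@16): 16 holes -> [(0, 0), (3, 3), (4, 3), (7, 2), (8, 2), (11, 3), (12, 3), (15, 0), (16, 0), (19, 3), (20, 3), (23, 2), (24, 2), (27, 3), (28, 3), (31, 0)]
Unfold 3 (reflect across v@4): 32 holes -> [(0, 0), (0, 7), (3, 3), (3, 4), (4, 3), (4, 4), (7, 2), (7, 5), (8, 2), (8, 5), (11, 3), (11, 4), (12, 3), (12, 4), (15, 0), (15, 7), (16, 0), (16, 7), (19, 3), (19, 4), (20, 3), (20, 4), (23, 2), (23, 5), (24, 2), (24, 5), (27, 3), (27, 4), (28, 3), (28, 4), (31, 0), (31, 7)]
Unfold 4 (reflect across v@8): 64 holes -> [(0, 0), (0, 7), (0, 8), (0, 15), (3, 3), (3, 4), (3, 11), (3, 12), (4, 3), (4, 4), (4, 11), (4, 12), (7, 2), (7, 5), (7, 10), (7, 13), (8, 2), (8, 5), (8, 10), (8, 13), (11, 3), (11, 4), (11, 11), (11, 12), (12, 3), (12, 4), (12, 11), (12, 12), (15, 0), (15, 7), (15, 8), (15, 15), (16, 0), (16, 7), (16, 8), (16, 15), (19, 3), (19, 4), (19, 11), (19, 12), (20, 3), (20, 4), (20, 11), (20, 12), (23, 2), (23, 5), (23, 10), (23, 13), (24, 2), (24, 5), (24, 10), (24, 13), (27, 3), (27, 4), (27, 11), (27, 12), (28, 3), (28, 4), (28, 11), (28, 12), (31, 0), (31, 7), (31, 8), (31, 15)]
Unfold 5 (reflect across v@16): 128 holes -> [(0, 0), (0, 7), (0, 8), (0, 15), (0, 16), (0, 23), (0, 24), (0, 31), (3, 3), (3, 4), (3, 11), (3, 12), (3, 19), (3, 20), (3, 27), (3, 28), (4, 3), (4, 4), (4, 11), (4, 12), (4, 19), (4, 20), (4, 27), (4, 28), (7, 2), (7, 5), (7, 10), (7, 13), (7, 18), (7, 21), (7, 26), (7, 29), (8, 2), (8, 5), (8, 10), (8, 13), (8, 18), (8, 21), (8, 26), (8, 29), (11, 3), (11, 4), (11, 11), (11, 12), (11, 19), (11, 20), (11, 27), (11, 28), (12, 3), (12, 4), (12, 11), (12, 12), (12, 19), (12, 20), (12, 27), (12, 28), (15, 0), (15, 7), (15, 8), (15, 15), (15, 16), (15, 23), (15, 24), (15, 31), (16, 0), (16, 7), (16, 8), (16, 15), (16, 16), (16, 23), (16, 24), (16, 31), (19, 3), (19, 4), (19, 11), (19, 12), (19, 19), (19, 20), (19, 27), (19, 28), (20, 3), (20, 4), (20, 11), (20, 12), (20, 19), (20, 20), (20, 27), (20, 28), (23, 2), (23, 5), (23, 10), (23, 13), (23, 18), (23, 21), (23, 26), (23, 29), (24, 2), (24, 5), (24, 10), (24, 13), (24, 18), (24, 21), (24, 26), (24, 29), (27, 3), (27, 4), (27, 11), (27, 12), (27, 19), (27, 20), (27, 27), (27, 28), (28, 3), (28, 4), (28, 11), (28, 12), (28, 19), (28, 20), (28, 27), (28, 28), (31, 0), (31, 7), (31, 8), (31, 15), (31, 16), (31, 23), (31, 24), (31, 31)]
Holes: [(0, 0), (0, 7), (0, 8), (0, 15), (0, 16), (0, 23), (0, 24), (0, 31), (3, 3), (3, 4), (3, 11), (3, 12), (3, 19), (3, 20), (3, 27), (3, 28), (4, 3), (4, 4), (4, 11), (4, 12), (4, 19), (4, 20), (4, 27), (4, 28), (7, 2), (7, 5), (7, 10), (7, 13), (7, 18), (7, 21), (7, 26), (7, 29), (8, 2), (8, 5), (8, 10), (8, 13), (8, 18), (8, 21), (8, 26), (8, 29), (11, 3), (11, 4), (11, 11), (11, 12), (11, 19), (11, 20), (11, 27), (11, 28), (12, 3), (12, 4), (12, 11), (12, 12), (12, 19), (12, 20), (12, 27), (12, 28), (15, 0), (15, 7), (15, 8), (15, 15), (15, 16), (15, 23), (15, 24), (15, 31), (16, 0), (16, 7), (16, 8), (16, 15), (16, 16), (16, 23), (16, 24), (16, 31), (19, 3), (19, 4), (19, 11), (19, 12), (19, 19), (19, 20), (19, 27), (19, 28), (20, 3), (20, 4), (20, 11), (20, 12), (20, 19), (20, 20), (20, 27), (20, 28), (23, 2), (23, 5), (23, 10), (23, 13), (23, 18), (23, 21), (23, 26), (23, 29), (24, 2), (24, 5), (24, 10), (24, 13), (24, 18), (24, 21), (24, 26), (24, 29), (27, 3), (27, 4), (27, 11), (27, 12), (27, 19), (27, 20), (27, 27), (27, 28), (28, 3), (28, 4), (28, 11), (28, 12), (28, 19), (28, 20), (28, 27), (28, 28), (31, 0), (31, 7), (31, 8), (31, 15), (31, 16), (31, 23), (31, 24), (31, 31)]

Answer: yes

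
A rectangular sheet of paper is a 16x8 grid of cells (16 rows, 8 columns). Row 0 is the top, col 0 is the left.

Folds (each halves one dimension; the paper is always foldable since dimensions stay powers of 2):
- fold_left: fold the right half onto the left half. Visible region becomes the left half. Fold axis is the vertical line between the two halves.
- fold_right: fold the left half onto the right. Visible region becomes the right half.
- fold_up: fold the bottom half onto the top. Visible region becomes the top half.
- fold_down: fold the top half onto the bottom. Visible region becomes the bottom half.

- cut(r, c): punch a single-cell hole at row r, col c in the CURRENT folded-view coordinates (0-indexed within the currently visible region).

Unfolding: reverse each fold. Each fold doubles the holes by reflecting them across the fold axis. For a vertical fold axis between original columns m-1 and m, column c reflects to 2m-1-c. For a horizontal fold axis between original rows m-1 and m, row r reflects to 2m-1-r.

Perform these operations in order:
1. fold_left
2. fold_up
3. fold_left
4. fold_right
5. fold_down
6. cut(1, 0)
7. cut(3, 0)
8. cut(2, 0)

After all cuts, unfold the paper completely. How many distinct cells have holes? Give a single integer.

Op 1 fold_left: fold axis v@4; visible region now rows[0,16) x cols[0,4) = 16x4
Op 2 fold_up: fold axis h@8; visible region now rows[0,8) x cols[0,4) = 8x4
Op 3 fold_left: fold axis v@2; visible region now rows[0,8) x cols[0,2) = 8x2
Op 4 fold_right: fold axis v@1; visible region now rows[0,8) x cols[1,2) = 8x1
Op 5 fold_down: fold axis h@4; visible region now rows[4,8) x cols[1,2) = 4x1
Op 6 cut(1, 0): punch at orig (5,1); cuts so far [(5, 1)]; region rows[4,8) x cols[1,2) = 4x1
Op 7 cut(3, 0): punch at orig (7,1); cuts so far [(5, 1), (7, 1)]; region rows[4,8) x cols[1,2) = 4x1
Op 8 cut(2, 0): punch at orig (6,1); cuts so far [(5, 1), (6, 1), (7, 1)]; region rows[4,8) x cols[1,2) = 4x1
Unfold 1 (reflect across h@4): 6 holes -> [(0, 1), (1, 1), (2, 1), (5, 1), (6, 1), (7, 1)]
Unfold 2 (reflect across v@1): 12 holes -> [(0, 0), (0, 1), (1, 0), (1, 1), (2, 0), (2, 1), (5, 0), (5, 1), (6, 0), (6, 1), (7, 0), (7, 1)]
Unfold 3 (reflect across v@2): 24 holes -> [(0, 0), (0, 1), (0, 2), (0, 3), (1, 0), (1, 1), (1, 2), (1, 3), (2, 0), (2, 1), (2, 2), (2, 3), (5, 0), (5, 1), (5, 2), (5, 3), (6, 0), (6, 1), (6, 2), (6, 3), (7, 0), (7, 1), (7, 2), (7, 3)]
Unfold 4 (reflect across h@8): 48 holes -> [(0, 0), (0, 1), (0, 2), (0, 3), (1, 0), (1, 1), (1, 2), (1, 3), (2, 0), (2, 1), (2, 2), (2, 3), (5, 0), (5, 1), (5, 2), (5, 3), (6, 0), (6, 1), (6, 2), (6, 3), (7, 0), (7, 1), (7, 2), (7, 3), (8, 0), (8, 1), (8, 2), (8, 3), (9, 0), (9, 1), (9, 2), (9, 3), (10, 0), (10, 1), (10, 2), (10, 3), (13, 0), (13, 1), (13, 2), (13, 3), (14, 0), (14, 1), (14, 2), (14, 3), (15, 0), (15, 1), (15, 2), (15, 3)]
Unfold 5 (reflect across v@4): 96 holes -> [(0, 0), (0, 1), (0, 2), (0, 3), (0, 4), (0, 5), (0, 6), (0, 7), (1, 0), (1, 1), (1, 2), (1, 3), (1, 4), (1, 5), (1, 6), (1, 7), (2, 0), (2, 1), (2, 2), (2, 3), (2, 4), (2, 5), (2, 6), (2, 7), (5, 0), (5, 1), (5, 2), (5, 3), (5, 4), (5, 5), (5, 6), (5, 7), (6, 0), (6, 1), (6, 2), (6, 3), (6, 4), (6, 5), (6, 6), (6, 7), (7, 0), (7, 1), (7, 2), (7, 3), (7, 4), (7, 5), (7, 6), (7, 7), (8, 0), (8, 1), (8, 2), (8, 3), (8, 4), (8, 5), (8, 6), (8, 7), (9, 0), (9, 1), (9, 2), (9, 3), (9, 4), (9, 5), (9, 6), (9, 7), (10, 0), (10, 1), (10, 2), (10, 3), (10, 4), (10, 5), (10, 6), (10, 7), (13, 0), (13, 1), (13, 2), (13, 3), (13, 4), (13, 5), (13, 6), (13, 7), (14, 0), (14, 1), (14, 2), (14, 3), (14, 4), (14, 5), (14, 6), (14, 7), (15, 0), (15, 1), (15, 2), (15, 3), (15, 4), (15, 5), (15, 6), (15, 7)]

Answer: 96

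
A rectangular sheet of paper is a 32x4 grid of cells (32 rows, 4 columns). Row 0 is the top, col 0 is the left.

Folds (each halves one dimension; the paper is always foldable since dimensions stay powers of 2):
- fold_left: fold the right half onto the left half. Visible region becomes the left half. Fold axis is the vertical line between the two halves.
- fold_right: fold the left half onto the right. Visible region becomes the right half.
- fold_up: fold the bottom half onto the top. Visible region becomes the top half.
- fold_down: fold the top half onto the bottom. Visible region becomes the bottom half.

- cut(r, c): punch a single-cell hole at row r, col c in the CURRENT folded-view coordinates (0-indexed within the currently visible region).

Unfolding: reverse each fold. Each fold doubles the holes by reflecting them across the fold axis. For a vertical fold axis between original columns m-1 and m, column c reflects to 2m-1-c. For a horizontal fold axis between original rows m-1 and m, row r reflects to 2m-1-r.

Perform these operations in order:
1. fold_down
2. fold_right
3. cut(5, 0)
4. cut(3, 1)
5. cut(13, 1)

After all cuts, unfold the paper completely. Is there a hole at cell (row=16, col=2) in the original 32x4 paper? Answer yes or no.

Op 1 fold_down: fold axis h@16; visible region now rows[16,32) x cols[0,4) = 16x4
Op 2 fold_right: fold axis v@2; visible region now rows[16,32) x cols[2,4) = 16x2
Op 3 cut(5, 0): punch at orig (21,2); cuts so far [(21, 2)]; region rows[16,32) x cols[2,4) = 16x2
Op 4 cut(3, 1): punch at orig (19,3); cuts so far [(19, 3), (21, 2)]; region rows[16,32) x cols[2,4) = 16x2
Op 5 cut(13, 1): punch at orig (29,3); cuts so far [(19, 3), (21, 2), (29, 3)]; region rows[16,32) x cols[2,4) = 16x2
Unfold 1 (reflect across v@2): 6 holes -> [(19, 0), (19, 3), (21, 1), (21, 2), (29, 0), (29, 3)]
Unfold 2 (reflect across h@16): 12 holes -> [(2, 0), (2, 3), (10, 1), (10, 2), (12, 0), (12, 3), (19, 0), (19, 3), (21, 1), (21, 2), (29, 0), (29, 3)]
Holes: [(2, 0), (2, 3), (10, 1), (10, 2), (12, 0), (12, 3), (19, 0), (19, 3), (21, 1), (21, 2), (29, 0), (29, 3)]

Answer: no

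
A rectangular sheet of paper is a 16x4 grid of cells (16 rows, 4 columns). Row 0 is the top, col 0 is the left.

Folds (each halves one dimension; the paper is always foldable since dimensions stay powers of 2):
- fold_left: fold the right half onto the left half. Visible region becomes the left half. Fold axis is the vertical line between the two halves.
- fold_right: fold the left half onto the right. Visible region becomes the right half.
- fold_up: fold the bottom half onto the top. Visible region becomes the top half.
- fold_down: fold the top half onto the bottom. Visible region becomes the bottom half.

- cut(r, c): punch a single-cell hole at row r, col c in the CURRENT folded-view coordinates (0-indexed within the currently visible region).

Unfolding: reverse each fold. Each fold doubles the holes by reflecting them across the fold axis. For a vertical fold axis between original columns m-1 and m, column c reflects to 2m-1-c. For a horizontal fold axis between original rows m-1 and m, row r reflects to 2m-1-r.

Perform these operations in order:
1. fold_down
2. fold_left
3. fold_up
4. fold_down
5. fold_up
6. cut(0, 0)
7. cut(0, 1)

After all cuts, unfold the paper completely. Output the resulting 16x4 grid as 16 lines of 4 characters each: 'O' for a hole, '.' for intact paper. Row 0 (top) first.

Answer: OOOO
OOOO
OOOO
OOOO
OOOO
OOOO
OOOO
OOOO
OOOO
OOOO
OOOO
OOOO
OOOO
OOOO
OOOO
OOOO

Derivation:
Op 1 fold_down: fold axis h@8; visible region now rows[8,16) x cols[0,4) = 8x4
Op 2 fold_left: fold axis v@2; visible region now rows[8,16) x cols[0,2) = 8x2
Op 3 fold_up: fold axis h@12; visible region now rows[8,12) x cols[0,2) = 4x2
Op 4 fold_down: fold axis h@10; visible region now rows[10,12) x cols[0,2) = 2x2
Op 5 fold_up: fold axis h@11; visible region now rows[10,11) x cols[0,2) = 1x2
Op 6 cut(0, 0): punch at orig (10,0); cuts so far [(10, 0)]; region rows[10,11) x cols[0,2) = 1x2
Op 7 cut(0, 1): punch at orig (10,1); cuts so far [(10, 0), (10, 1)]; region rows[10,11) x cols[0,2) = 1x2
Unfold 1 (reflect across h@11): 4 holes -> [(10, 0), (10, 1), (11, 0), (11, 1)]
Unfold 2 (reflect across h@10): 8 holes -> [(8, 0), (8, 1), (9, 0), (9, 1), (10, 0), (10, 1), (11, 0), (11, 1)]
Unfold 3 (reflect across h@12): 16 holes -> [(8, 0), (8, 1), (9, 0), (9, 1), (10, 0), (10, 1), (11, 0), (11, 1), (12, 0), (12, 1), (13, 0), (13, 1), (14, 0), (14, 1), (15, 0), (15, 1)]
Unfold 4 (reflect across v@2): 32 holes -> [(8, 0), (8, 1), (8, 2), (8, 3), (9, 0), (9, 1), (9, 2), (9, 3), (10, 0), (10, 1), (10, 2), (10, 3), (11, 0), (11, 1), (11, 2), (11, 3), (12, 0), (12, 1), (12, 2), (12, 3), (13, 0), (13, 1), (13, 2), (13, 3), (14, 0), (14, 1), (14, 2), (14, 3), (15, 0), (15, 1), (15, 2), (15, 3)]
Unfold 5 (reflect across h@8): 64 holes -> [(0, 0), (0, 1), (0, 2), (0, 3), (1, 0), (1, 1), (1, 2), (1, 3), (2, 0), (2, 1), (2, 2), (2, 3), (3, 0), (3, 1), (3, 2), (3, 3), (4, 0), (4, 1), (4, 2), (4, 3), (5, 0), (5, 1), (5, 2), (5, 3), (6, 0), (6, 1), (6, 2), (6, 3), (7, 0), (7, 1), (7, 2), (7, 3), (8, 0), (8, 1), (8, 2), (8, 3), (9, 0), (9, 1), (9, 2), (9, 3), (10, 0), (10, 1), (10, 2), (10, 3), (11, 0), (11, 1), (11, 2), (11, 3), (12, 0), (12, 1), (12, 2), (12, 3), (13, 0), (13, 1), (13, 2), (13, 3), (14, 0), (14, 1), (14, 2), (14, 3), (15, 0), (15, 1), (15, 2), (15, 3)]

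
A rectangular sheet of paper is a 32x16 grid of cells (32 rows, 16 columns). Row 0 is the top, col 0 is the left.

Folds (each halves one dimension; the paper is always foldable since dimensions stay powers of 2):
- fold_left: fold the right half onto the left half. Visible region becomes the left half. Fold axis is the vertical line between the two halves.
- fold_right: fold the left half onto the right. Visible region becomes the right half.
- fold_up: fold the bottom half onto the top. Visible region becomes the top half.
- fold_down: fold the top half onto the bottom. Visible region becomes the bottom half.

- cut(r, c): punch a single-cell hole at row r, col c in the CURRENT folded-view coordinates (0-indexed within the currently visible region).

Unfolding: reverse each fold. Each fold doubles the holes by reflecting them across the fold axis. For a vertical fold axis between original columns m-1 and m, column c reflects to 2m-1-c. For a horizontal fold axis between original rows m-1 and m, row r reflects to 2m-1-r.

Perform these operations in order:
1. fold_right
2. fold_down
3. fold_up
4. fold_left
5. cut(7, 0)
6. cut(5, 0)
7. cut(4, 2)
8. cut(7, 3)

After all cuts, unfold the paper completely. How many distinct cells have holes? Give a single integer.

Answer: 64

Derivation:
Op 1 fold_right: fold axis v@8; visible region now rows[0,32) x cols[8,16) = 32x8
Op 2 fold_down: fold axis h@16; visible region now rows[16,32) x cols[8,16) = 16x8
Op 3 fold_up: fold axis h@24; visible region now rows[16,24) x cols[8,16) = 8x8
Op 4 fold_left: fold axis v@12; visible region now rows[16,24) x cols[8,12) = 8x4
Op 5 cut(7, 0): punch at orig (23,8); cuts so far [(23, 8)]; region rows[16,24) x cols[8,12) = 8x4
Op 6 cut(5, 0): punch at orig (21,8); cuts so far [(21, 8), (23, 8)]; region rows[16,24) x cols[8,12) = 8x4
Op 7 cut(4, 2): punch at orig (20,10); cuts so far [(20, 10), (21, 8), (23, 8)]; region rows[16,24) x cols[8,12) = 8x4
Op 8 cut(7, 3): punch at orig (23,11); cuts so far [(20, 10), (21, 8), (23, 8), (23, 11)]; region rows[16,24) x cols[8,12) = 8x4
Unfold 1 (reflect across v@12): 8 holes -> [(20, 10), (20, 13), (21, 8), (21, 15), (23, 8), (23, 11), (23, 12), (23, 15)]
Unfold 2 (reflect across h@24): 16 holes -> [(20, 10), (20, 13), (21, 8), (21, 15), (23, 8), (23, 11), (23, 12), (23, 15), (24, 8), (24, 11), (24, 12), (24, 15), (26, 8), (26, 15), (27, 10), (27, 13)]
Unfold 3 (reflect across h@16): 32 holes -> [(4, 10), (4, 13), (5, 8), (5, 15), (7, 8), (7, 11), (7, 12), (7, 15), (8, 8), (8, 11), (8, 12), (8, 15), (10, 8), (10, 15), (11, 10), (11, 13), (20, 10), (20, 13), (21, 8), (21, 15), (23, 8), (23, 11), (23, 12), (23, 15), (24, 8), (24, 11), (24, 12), (24, 15), (26, 8), (26, 15), (27, 10), (27, 13)]
Unfold 4 (reflect across v@8): 64 holes -> [(4, 2), (4, 5), (4, 10), (4, 13), (5, 0), (5, 7), (5, 8), (5, 15), (7, 0), (7, 3), (7, 4), (7, 7), (7, 8), (7, 11), (7, 12), (7, 15), (8, 0), (8, 3), (8, 4), (8, 7), (8, 8), (8, 11), (8, 12), (8, 15), (10, 0), (10, 7), (10, 8), (10, 15), (11, 2), (11, 5), (11, 10), (11, 13), (20, 2), (20, 5), (20, 10), (20, 13), (21, 0), (21, 7), (21, 8), (21, 15), (23, 0), (23, 3), (23, 4), (23, 7), (23, 8), (23, 11), (23, 12), (23, 15), (24, 0), (24, 3), (24, 4), (24, 7), (24, 8), (24, 11), (24, 12), (24, 15), (26, 0), (26, 7), (26, 8), (26, 15), (27, 2), (27, 5), (27, 10), (27, 13)]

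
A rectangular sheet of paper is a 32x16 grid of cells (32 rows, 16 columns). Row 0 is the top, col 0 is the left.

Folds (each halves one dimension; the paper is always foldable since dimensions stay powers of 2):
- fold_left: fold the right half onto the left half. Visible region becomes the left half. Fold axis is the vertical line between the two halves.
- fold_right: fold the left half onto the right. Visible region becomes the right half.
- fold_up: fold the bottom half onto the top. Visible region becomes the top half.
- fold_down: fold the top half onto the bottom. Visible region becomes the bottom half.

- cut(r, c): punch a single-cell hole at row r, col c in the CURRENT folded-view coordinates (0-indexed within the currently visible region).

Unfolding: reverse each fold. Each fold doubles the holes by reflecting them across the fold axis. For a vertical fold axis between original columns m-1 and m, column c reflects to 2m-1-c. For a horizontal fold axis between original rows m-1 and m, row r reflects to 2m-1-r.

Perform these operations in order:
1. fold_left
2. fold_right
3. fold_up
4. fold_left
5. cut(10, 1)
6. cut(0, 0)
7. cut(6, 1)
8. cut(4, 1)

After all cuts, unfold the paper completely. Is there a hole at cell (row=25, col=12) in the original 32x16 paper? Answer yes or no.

Op 1 fold_left: fold axis v@8; visible region now rows[0,32) x cols[0,8) = 32x8
Op 2 fold_right: fold axis v@4; visible region now rows[0,32) x cols[4,8) = 32x4
Op 3 fold_up: fold axis h@16; visible region now rows[0,16) x cols[4,8) = 16x4
Op 4 fold_left: fold axis v@6; visible region now rows[0,16) x cols[4,6) = 16x2
Op 5 cut(10, 1): punch at orig (10,5); cuts so far [(10, 5)]; region rows[0,16) x cols[4,6) = 16x2
Op 6 cut(0, 0): punch at orig (0,4); cuts so far [(0, 4), (10, 5)]; region rows[0,16) x cols[4,6) = 16x2
Op 7 cut(6, 1): punch at orig (6,5); cuts so far [(0, 4), (6, 5), (10, 5)]; region rows[0,16) x cols[4,6) = 16x2
Op 8 cut(4, 1): punch at orig (4,5); cuts so far [(0, 4), (4, 5), (6, 5), (10, 5)]; region rows[0,16) x cols[4,6) = 16x2
Unfold 1 (reflect across v@6): 8 holes -> [(0, 4), (0, 7), (4, 5), (4, 6), (6, 5), (6, 6), (10, 5), (10, 6)]
Unfold 2 (reflect across h@16): 16 holes -> [(0, 4), (0, 7), (4, 5), (4, 6), (6, 5), (6, 6), (10, 5), (10, 6), (21, 5), (21, 6), (25, 5), (25, 6), (27, 5), (27, 6), (31, 4), (31, 7)]
Unfold 3 (reflect across v@4): 32 holes -> [(0, 0), (0, 3), (0, 4), (0, 7), (4, 1), (4, 2), (4, 5), (4, 6), (6, 1), (6, 2), (6, 5), (6, 6), (10, 1), (10, 2), (10, 5), (10, 6), (21, 1), (21, 2), (21, 5), (21, 6), (25, 1), (25, 2), (25, 5), (25, 6), (27, 1), (27, 2), (27, 5), (27, 6), (31, 0), (31, 3), (31, 4), (31, 7)]
Unfold 4 (reflect across v@8): 64 holes -> [(0, 0), (0, 3), (0, 4), (0, 7), (0, 8), (0, 11), (0, 12), (0, 15), (4, 1), (4, 2), (4, 5), (4, 6), (4, 9), (4, 10), (4, 13), (4, 14), (6, 1), (6, 2), (6, 5), (6, 6), (6, 9), (6, 10), (6, 13), (6, 14), (10, 1), (10, 2), (10, 5), (10, 6), (10, 9), (10, 10), (10, 13), (10, 14), (21, 1), (21, 2), (21, 5), (21, 6), (21, 9), (21, 10), (21, 13), (21, 14), (25, 1), (25, 2), (25, 5), (25, 6), (25, 9), (25, 10), (25, 13), (25, 14), (27, 1), (27, 2), (27, 5), (27, 6), (27, 9), (27, 10), (27, 13), (27, 14), (31, 0), (31, 3), (31, 4), (31, 7), (31, 8), (31, 11), (31, 12), (31, 15)]
Holes: [(0, 0), (0, 3), (0, 4), (0, 7), (0, 8), (0, 11), (0, 12), (0, 15), (4, 1), (4, 2), (4, 5), (4, 6), (4, 9), (4, 10), (4, 13), (4, 14), (6, 1), (6, 2), (6, 5), (6, 6), (6, 9), (6, 10), (6, 13), (6, 14), (10, 1), (10, 2), (10, 5), (10, 6), (10, 9), (10, 10), (10, 13), (10, 14), (21, 1), (21, 2), (21, 5), (21, 6), (21, 9), (21, 10), (21, 13), (21, 14), (25, 1), (25, 2), (25, 5), (25, 6), (25, 9), (25, 10), (25, 13), (25, 14), (27, 1), (27, 2), (27, 5), (27, 6), (27, 9), (27, 10), (27, 13), (27, 14), (31, 0), (31, 3), (31, 4), (31, 7), (31, 8), (31, 11), (31, 12), (31, 15)]

Answer: no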